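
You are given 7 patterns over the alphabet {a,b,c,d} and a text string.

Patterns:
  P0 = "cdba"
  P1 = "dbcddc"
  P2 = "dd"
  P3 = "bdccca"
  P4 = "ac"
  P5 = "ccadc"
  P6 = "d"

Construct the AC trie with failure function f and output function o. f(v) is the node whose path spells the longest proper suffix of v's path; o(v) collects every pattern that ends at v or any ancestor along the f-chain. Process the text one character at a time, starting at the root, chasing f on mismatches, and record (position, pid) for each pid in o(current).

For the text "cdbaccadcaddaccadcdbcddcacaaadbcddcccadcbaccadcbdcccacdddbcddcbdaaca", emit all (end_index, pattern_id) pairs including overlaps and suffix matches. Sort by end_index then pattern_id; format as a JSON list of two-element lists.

Construct AC machine:
Trie (insert patterns):
  n0 'ε': a→18 b→12 c→1 d→5
  n1 'c': c→20 d→2
  n2 'cd': b→3
  n3 'cdb': a→4
  n4 'cdba': ·  [P0 ends]
  n5 'd': b→6 d→11  [P6 ends]
  n6 'db': c→7
  n7 'dbc': d→8
  n8 'dbcd': d→9
  n9 'dbcdd': c→10
  n10 'dbcddc': ·  [P1 ends]
  n11 'dd': ·  [P2 ends]
  n12 'b': d→13
  n13 'bd': c→14
  n14 'bdc': c→15
  n15 'bdcc': c→16
  n16 'bdccc': a→17
  n17 'bdccca': ·  [P3 ends]
  n18 'a': c→19
  n19 'ac': ·  [P4 ends]
  n20 'cc': a→21
  n21 'cca': d→22
  n22 'ccad': c→23
  n23 'ccadc': ·  [P5 ends]

Failure links (BFS by depth):
  fail(1) 'c': from fail(0)=0 chase 'c': 0 ⇒ 0;  out=∅∪out(0)=∅
  fail(5) 'd': from fail(0)=0 chase 'd': 0 ⇒ 0;  out={6}∪out(0)={6}
  fail(12) 'b': from fail(0)=0 chase 'b': 0 ⇒ 0;  out=∅∪out(0)=∅
  fail(18) 'a': from fail(0)=0 chase 'a': 0 ⇒ 0;  out=∅∪out(0)=∅
  fail(2) 'cd': from fail(1)=0 chase 'd': 0 ⇒ 5;  out=∅∪out(5)={6}
  fail(6) 'db': from fail(5)=0 chase 'b': 0 ⇒ 12;  out=∅∪out(12)=∅
  fail(11) 'dd': from fail(5)=0 chase 'd': 0 ⇒ 5;  out={2}∪out(5)={2,6}
  fail(13) 'bd': from fail(12)=0 chase 'd': 0 ⇒ 5;  out=∅∪out(5)={6}
  fail(19) 'ac': from fail(18)=0 chase 'c': 0 ⇒ 1;  out={4}∪out(1)={4}
  fail(20) 'cc': from fail(1)=0 chase 'c': 0 ⇒ 1;  out=∅∪out(1)=∅
  fail(3) 'cdb': from fail(2)=5 chase 'b': 5 ⇒ 6;  out=∅∪out(6)=∅
  fail(7) 'dbc': from fail(6)=12 chase 'c': 12→0 ⇒ 1;  out=∅∪out(1)=∅
  fail(14) 'bdc': from fail(13)=5 chase 'c': 5→0 ⇒ 1;  out=∅∪out(1)=∅
  fail(21) 'cca': from fail(20)=1 chase 'a': 1→0 ⇒ 18;  out=∅∪out(18)=∅
  fail(4) 'cdba': from fail(3)=6 chase 'a': 6→12→0 ⇒ 18;  out={0}∪out(18)={0}
  fail(8) 'dbcd': from fail(7)=1 chase 'd': 1 ⇒ 2;  out=∅∪out(2)={6}
  fail(15) 'bdcc': from fail(14)=1 chase 'c': 1 ⇒ 20;  out=∅∪out(20)=∅
  fail(22) 'ccad': from fail(21)=18 chase 'd': 18→0 ⇒ 5;  out=∅∪out(5)={6}
  fail(9) 'dbcdd': from fail(8)=2 chase 'd': 2→5 ⇒ 11;  out=∅∪out(11)={2,6}
  fail(16) 'bdccc': from fail(15)=20 chase 'c': 20→1 ⇒ 20;  out=∅∪out(20)=∅
  fail(23) 'ccadc': from fail(22)=5 chase 'c': 5→0 ⇒ 1;  out={5}∪out(1)={5}
  fail(10) 'dbcddc': from fail(9)=11 chase 'c': 11→5→0 ⇒ 1;  out={1}∪out(1)={1}
  fail(17) 'bdccca': from fail(16)=20 chase 'a': 20 ⇒ 21;  out={3}∪out(21)={3}

Text stream:
i=0 'c': node 0→1
i=1 'd': node 1→2  → match P6@[1:1]
i=2 'b': node 2→3
i=3 'a': node 3→4  → match P0@[0:3]
i=4 'c': node 4→19 (via fail)  → match P4@[3:4]
i=5 'c': node 19→20 (via fail)
i=6 'a': node 20→21
i=7 'd': node 21→22  → match P6@[7:7]
i=8 'c': node 22→23  → match P5@[4:8]
i=9 'a': node 23→18 (via fail)
i=10 'd': node 18→5 (via fail)  → match P6@[10:10]
i=11 'd': node 5→11  → match P2@[10:11],P6@[11:11]
i=12 'a': node 11→18 (via fail)
i=13 'c': node 18→19  → match P4@[12:13]
i=14 'c': node 19→20 (via fail)
i=15 'a': node 20→21
i=16 'd': node 21→22  → match P6@[16:16]
i=17 'c': node 22→23  → match P5@[13:17]
i=18 'd': node 23→2 (via fail)  → match P6@[18:18]
i=19 'b': node 2→3
i=20 'c': node 3→7 (via fail)
i=21 'd': node 7→8  → match P6@[21:21]
i=22 'd': node 8→9  → match P2@[21:22],P6@[22:22]
i=23 'c': node 9→10  → match P1@[18:23]
i=24 'a': node 10→18 (via fail)
i=25 'c': node 18→19  → match P4@[24:25]
i=26 'a': node 19→18 (via fail)
i=27 'a': node 18→18 (via fail)
i=28 'a': node 18→18 (via fail)
i=29 'd': node 18→5 (via fail)  → match P6@[29:29]
i=30 'b': node 5→6
i=31 'c': node 6→7
i=32 'd': node 7→8  → match P6@[32:32]
i=33 'd': node 8→9  → match P2@[32:33],P6@[33:33]
i=34 'c': node 9→10  → match P1@[29:34]
i=35 'c': node 10→20 (via fail)
i=36 'c': node 20→20 (via fail)
i=37 'a': node 20→21
i=38 'd': node 21→22  → match P6@[38:38]
i=39 'c': node 22→23  → match P5@[35:39]
i=40 'b': node 23→12 (via fail)
i=41 'a': node 12→18 (via fail)
i=42 'c': node 18→19  → match P4@[41:42]
i=43 'c': node 19→20 (via fail)
i=44 'a': node 20→21
i=45 'd': node 21→22  → match P6@[45:45]
i=46 'c': node 22→23  → match P5@[42:46]
i=47 'b': node 23→12 (via fail)
i=48 'd': node 12→13  → match P6@[48:48]
i=49 'c': node 13→14
i=50 'c': node 14→15
i=51 'c': node 15→16
i=52 'a': node 16→17  → match P3@[47:52]
i=53 'c': node 17→19 (via fail)  → match P4@[52:53]
i=54 'd': node 19→2 (via fail)  → match P6@[54:54]
i=55 'd': node 2→11 (via fail)  → match P2@[54:55],P6@[55:55]
i=56 'd': node 11→11 (via fail)  → match P2@[55:56],P6@[56:56]
i=57 'b': node 11→6 (via fail)
i=58 'c': node 6→7
i=59 'd': node 7→8  → match P6@[59:59]
i=60 'd': node 8→9  → match P2@[59:60],P6@[60:60]
i=61 'c': node 9→10  → match P1@[56:61]
i=62 'b': node 10→12 (via fail)
i=63 'd': node 12→13  → match P6@[63:63]
i=64 'a': node 13→18 (via fail)
i=65 'a': node 18→18 (via fail)
i=66 'c': node 18→19  → match P4@[65:66]
i=67 'a': node 19→18 (via fail)

Matches: [[1,6],[3,0],[4,4],[7,6],[8,5],[10,6],[11,2],[11,6],[13,4],[16,6],[17,5],[18,6],[21,6],[22,2],[22,6],[23,1],[25,4],[29,6],[32,6],[33,2],[33,6],[34,1],[38,6],[39,5],[42,4],[45,6],[46,5],[48,6],[52,3],[53,4],[54,6],[55,2],[55,6],[56,2],[56,6],[59,6],[60,2],[60,6],[61,1],[63,6],[66,4]]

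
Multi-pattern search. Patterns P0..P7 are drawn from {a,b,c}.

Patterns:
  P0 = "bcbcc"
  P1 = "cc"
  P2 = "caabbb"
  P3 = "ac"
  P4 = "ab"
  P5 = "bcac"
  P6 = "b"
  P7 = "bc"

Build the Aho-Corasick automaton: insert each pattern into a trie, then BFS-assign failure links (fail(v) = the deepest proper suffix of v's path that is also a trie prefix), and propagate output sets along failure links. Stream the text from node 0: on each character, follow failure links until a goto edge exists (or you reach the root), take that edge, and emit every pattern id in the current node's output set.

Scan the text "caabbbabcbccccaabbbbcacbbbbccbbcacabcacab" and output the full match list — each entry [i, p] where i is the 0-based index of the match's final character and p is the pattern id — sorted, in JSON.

Build:
Trie (insert patterns):
  n0 'ε': a→13 b→1 c→6
  n1 'b': c→2  [P6 ends]
  n2 'bc': a→16 b→3  [P7 ends]
  n3 'bcb': c→4
  n4 'bcbc': c→5
  n5 'bcbcc': ·  [P0 ends]
  n6 'c': a→8 c→7
  n7 'cc': ·  [P1 ends]
  n8 'ca': a→9
  n9 'caa': b→10
  n10 'caab': b→11
  n11 'caabb': b→12
  n12 'caabbb': ·  [P2 ends]
  n13 'a': b→15 c→14
  n14 'ac': ·  [P3 ends]
  n15 'ab': ·  [P4 ends]
  n16 'bca': c→17
  n17 'bcac': ·  [P5 ends]

Failure links (BFS by depth):
  fail(1) 'b': from fail(0)=0 chase 'b': 0 ⇒ 0;  out={6}∪out(0)={6}
  fail(6) 'c': from fail(0)=0 chase 'c': 0 ⇒ 0;  out=∅∪out(0)=∅
  fail(13) 'a': from fail(0)=0 chase 'a': 0 ⇒ 0;  out=∅∪out(0)=∅
  fail(2) 'bc': from fail(1)=0 chase 'c': 0 ⇒ 6;  out={7}∪out(6)={7}
  fail(7) 'cc': from fail(6)=0 chase 'c': 0 ⇒ 6;  out={1}∪out(6)={1}
  fail(8) 'ca': from fail(6)=0 chase 'a': 0 ⇒ 13;  out=∅∪out(13)=∅
  fail(14) 'ac': from fail(13)=0 chase 'c': 0 ⇒ 6;  out={3}∪out(6)={3}
  fail(15) 'ab': from fail(13)=0 chase 'b': 0 ⇒ 1;  out={4}∪out(1)={4,6}
  fail(3) 'bcb': from fail(2)=6 chase 'b': 6→0 ⇒ 1;  out=∅∪out(1)={6}
  fail(9) 'caa': from fail(8)=13 chase 'a': 13→0 ⇒ 13;  out=∅∪out(13)=∅
  fail(16) 'bca': from fail(2)=6 chase 'a': 6 ⇒ 8;  out=∅∪out(8)=∅
  fail(4) 'bcbc': from fail(3)=1 chase 'c': 1 ⇒ 2;  out=∅∪out(2)={7}
  fail(10) 'caab': from fail(9)=13 chase 'b': 13 ⇒ 15;  out=∅∪out(15)={4,6}
  fail(17) 'bcac': from fail(16)=8 chase 'c': 8→13 ⇒ 14;  out={5}∪out(14)={3,5}
  fail(5) 'bcbcc': from fail(4)=2 chase 'c': 2→6 ⇒ 7;  out={0}∪out(7)={0,1}
  fail(11) 'caabb': from fail(10)=15 chase 'b': 15→1→0 ⇒ 1;  out=∅∪out(1)={6}
  fail(12) 'caabbb': from fail(11)=1 chase 'b': 1→0 ⇒ 1;  out={2}∪out(1)={2,6}

Text stream:
i=0 'c': node 0→6
i=1 'a': node 6→8
i=2 'a': node 8→9
i=3 'b': node 9→10  → match P4@[2:3],P6@[3:3]
i=4 'b': node 10→11  → match P6@[4:4]
i=5 'b': node 11→12  → match P2@[0:5],P6@[5:5]
i=6 'a': node 12→13 (fail-walked)
i=7 'b': node 13→15  → match P4@[6:7],P6@[7:7]
i=8 'c': node 15→2 (fail-walked)  → match P7@[7:8]
i=9 'b': node 2→3  → match P6@[9:9]
i=10 'c': node 3→4  → match P7@[9:10]
i=11 'c': node 4→5  → match P0@[7:11],P1@[10:11]
i=12 'c': node 5→7 (fail-walked)  → match P1@[11:12]
i=13 'c': node 7→7 (fail-walked)  → match P1@[12:13]
i=14 'a': node 7→8 (fail-walked)
i=15 'a': node 8→9
i=16 'b': node 9→10  → match P4@[15:16],P6@[16:16]
i=17 'b': node 10→11  → match P6@[17:17]
i=18 'b': node 11→12  → match P2@[13:18],P6@[18:18]
i=19 'b': node 12→1 (fail-walked)  → match P6@[19:19]
i=20 'c': node 1→2  → match P7@[19:20]
i=21 'a': node 2→16
i=22 'c': node 16→17  → match P3@[21:22],P5@[19:22]
i=23 'b': node 17→1 (fail-walked)  → match P6@[23:23]
i=24 'b': node 1→1 (fail-walked)  → match P6@[24:24]
i=25 'b': node 1→1 (fail-walked)  → match P6@[25:25]
i=26 'b': node 1→1 (fail-walked)  → match P6@[26:26]
i=27 'c': node 1→2  → match P7@[26:27]
i=28 'c': node 2→7 (fail-walked)  → match P1@[27:28]
i=29 'b': node 7→1 (fail-walked)  → match P6@[29:29]
i=30 'b': node 1→1 (fail-walked)  → match P6@[30:30]
i=31 'c': node 1→2  → match P7@[30:31]
i=32 'a': node 2→16
i=33 'c': node 16→17  → match P3@[32:33],P5@[30:33]
i=34 'a': node 17→8 (fail-walked)
i=35 'b': node 8→15 (fail-walked)  → match P4@[34:35],P6@[35:35]
i=36 'c': node 15→2 (fail-walked)  → match P7@[35:36]
i=37 'a': node 2→16
i=38 'c': node 16→17  → match P3@[37:38],P5@[35:38]
i=39 'a': node 17→8 (fail-walked)
i=40 'b': node 8→15 (fail-walked)  → match P4@[39:40],P6@[40:40]

All matches (sorted): [[3,4],[3,6],[4,6],[5,2],[5,6],[7,4],[7,6],[8,7],[9,6],[10,7],[11,0],[11,1],[12,1],[13,1],[16,4],[16,6],[17,6],[18,2],[18,6],[19,6],[20,7],[22,3],[22,5],[23,6],[24,6],[25,6],[26,6],[27,7],[28,1],[29,6],[30,6],[31,7],[33,3],[33,5],[35,4],[35,6],[36,7],[38,3],[38,5],[40,4],[40,6]]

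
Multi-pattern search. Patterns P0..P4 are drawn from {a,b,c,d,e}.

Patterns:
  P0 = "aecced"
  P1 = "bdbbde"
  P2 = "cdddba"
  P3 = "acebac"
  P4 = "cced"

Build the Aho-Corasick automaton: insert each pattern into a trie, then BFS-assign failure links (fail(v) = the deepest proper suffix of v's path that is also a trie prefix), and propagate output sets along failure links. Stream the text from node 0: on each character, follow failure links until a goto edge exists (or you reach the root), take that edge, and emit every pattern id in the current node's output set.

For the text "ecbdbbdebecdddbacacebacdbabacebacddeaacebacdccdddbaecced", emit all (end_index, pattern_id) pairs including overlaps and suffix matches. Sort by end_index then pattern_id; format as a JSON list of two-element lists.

Construct AC machine:
Trie nodes:
  0='ε' goto a→1 b→7 c→13
  1='a' goto c→19 e→2
  2='ae' goto c→3
  3='aec' goto c→4
  4='aecc' goto e→5
  5='aecce' goto d→6
  6='aecced' goto ·  ←P0
  7='b' goto d→8
  8='bd' goto b→9
  9='bdb' goto b→10
  10='bdbb' goto d→11
  11='bdbbd' goto e→12
  12='bdbbde' goto ·  ←P1
  13='c' goto c→24 d→14
  14='cd' goto d→15
  15='cdd' goto d→16
  16='cddd' goto b→17
  17='cdddb' goto a→18
  18='cdddba' goto ·  ←P2
  19='ac' goto e→20
  20='ace' goto b→21
  21='aceb' goto a→22
  22='aceba' goto c→23
  23='acebac' goto ·  ←P3
  24='cc' goto e→25
  25='cce' goto d→26
  26='cced' goto ·  ←P4

Failure links (BFS by depth):
  n1('a'): parent n0 fail=0; on 'a' 0 → fail=0;  out ∅∪∅=∅
  n7('b'): parent n0 fail=0; on 'b' 0 → fail=0;  out ∅∪∅=∅
  n13('c'): parent n0 fail=0; on 'c' 0 → fail=0;  out ∅∪∅=∅
  n2('ae'): parent n1 fail=0; on 'e' 0 → fail=0;  out ∅∪∅=∅
  n8('bd'): parent n7 fail=0; on 'd' 0 → fail=0;  out ∅∪∅=∅
  n14('cd'): parent n13 fail=0; on 'd' 0 → fail=0;  out ∅∪∅=∅
  n19('ac'): parent n1 fail=0; on 'c' 0 → fail=13;  out ∅∪∅=∅
  n24('cc'): parent n13 fail=0; on 'c' 0 → fail=13;  out ∅∪∅=∅
  n3('aec'): parent n2 fail=0; on 'c' 0 → fail=13;  out ∅∪∅=∅
  n9('bdb'): parent n8 fail=0; on 'b' 0 → fail=7;  out ∅∪∅=∅
  n15('cdd'): parent n14 fail=0; on 'd' 0 → fail=0;  out ∅∪∅=∅
  n20('ace'): parent n19 fail=13; on 'e' 13→0 → fail=0;  out ∅∪∅=∅
  n25('cce'): parent n24 fail=13; on 'e' 13→0 → fail=0;  out ∅∪∅=∅
  n4('aecc'): parent n3 fail=13; on 'c' 13 → fail=24;  out ∅∪∅=∅
  n10('bdbb'): parent n9 fail=7; on 'b' 7→0 → fail=7;  out ∅∪∅=∅
  n16('cddd'): parent n15 fail=0; on 'd' 0 → fail=0;  out ∅∪∅=∅
  n21('aceb'): parent n20 fail=0; on 'b' 0 → fail=7;  out ∅∪∅=∅
  n26('cced'): parent n25 fail=0; on 'd' 0 → fail=0;  out {4}∪∅={4}
  n5('aecce'): parent n4 fail=24; on 'e' 24 → fail=25;  out ∅∪∅=∅
  n11('bdbbd'): parent n10 fail=7; on 'd' 7 → fail=8;  out ∅∪∅=∅
  n17('cdddb'): parent n16 fail=0; on 'b' 0 → fail=7;  out ∅∪∅=∅
  n22('aceba'): parent n21 fail=7; on 'a' 7→0 → fail=1;  out ∅∪∅=∅
  n6('aecced'): parent n5 fail=25; on 'd' 25 → fail=26;  out {0}∪{4}={0,4}
  n12('bdbbde'): parent n11 fail=8; on 'e' 8→0 → fail=0;  out {1}∪∅={1}
  n18('cdddba'): parent n17 fail=7; on 'a' 7→0 → fail=1;  out {2}∪∅={2}
  n23('acebac'): parent n22 fail=1; on 'c' 1 → fail=19;  out {3}∪∅={3}

Text stream:
i=0 'e': node 0→0
i=1 'c': node 0→13
i=2 'b': node 13→7 (via fail)
i=3 'd': node 7→8
i=4 'b': node 8→9
i=5 'b': node 9→10
i=6 'd': node 10→11
i=7 'e': node 11→12  ** P1@[2:7]
i=8 'b': node 12→7 (via fail)
i=9 'e': node 7→0 (via fail)
i=10 'c': node 0→13
i=11 'd': node 13→14
i=12 'd': node 14→15
i=13 'd': node 15→16
i=14 'b': node 16→17
i=15 'a': node 17→18  ** P2@[10:15]
i=16 'c': node 18→19 (via fail)
i=17 'a': node 19→1 (via fail)
i=18 'c': node 1→19
i=19 'e': node 19→20
i=20 'b': node 20→21
i=21 'a': node 21→22
i=22 'c': node 22→23  ** P3@[17:22]
i=23 'd': node 23→14 (via fail)
i=24 'b': node 14→7 (via fail)
i=25 'a': node 7→1 (via fail)
i=26 'b': node 1→7 (via fail)
i=27 'a': node 7→1 (via fail)
i=28 'c': node 1→19
i=29 'e': node 19→20
i=30 'b': node 20→21
i=31 'a': node 21→22
i=32 'c': node 22→23  ** P3@[27:32]
i=33 'd': node 23→14 (via fail)
i=34 'd': node 14→15
i=35 'e': node 15→0 (via fail)
i=36 'a': node 0→1
i=37 'a': node 1→1 (via fail)
i=38 'c': node 1→19
i=39 'e': node 19→20
i=40 'b': node 20→21
i=41 'a': node 21→22
i=42 'c': node 22→23  ** P3@[37:42]
i=43 'd': node 23→14 (via fail)
i=44 'c': node 14→13 (via fail)
i=45 'c': node 13→24
i=46 'd': node 24→14 (via fail)
i=47 'd': node 14→15
i=48 'd': node 15→16
i=49 'b': node 16→17
i=50 'a': node 17→18  ** P2@[45:50]
i=51 'e': node 18→2 (via fail)
i=52 'c': node 2→3
i=53 'c': node 3→4
i=54 'e': node 4→5
i=55 'd': node 5→6  ** P0@[50:55],P4@[52:55]

Matches: [[7,1],[15,2],[22,3],[32,3],[42,3],[50,2],[55,0],[55,4]]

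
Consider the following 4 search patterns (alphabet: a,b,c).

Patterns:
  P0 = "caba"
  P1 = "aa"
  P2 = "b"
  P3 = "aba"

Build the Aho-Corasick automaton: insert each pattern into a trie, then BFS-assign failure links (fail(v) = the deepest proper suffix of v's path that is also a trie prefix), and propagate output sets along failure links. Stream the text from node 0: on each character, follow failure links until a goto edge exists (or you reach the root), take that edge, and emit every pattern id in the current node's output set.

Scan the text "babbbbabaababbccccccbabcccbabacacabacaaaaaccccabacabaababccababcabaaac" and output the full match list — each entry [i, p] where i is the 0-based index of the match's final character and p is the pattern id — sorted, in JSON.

Build automaton:
Trie (insert patterns):
  n0 'ε': a→5 b→7 c→1
  n1 'c': a→2
  n2 'ca': b→3
  n3 'cab': a→4
  n4 'caba': ·  [P0 ends]
  n5 'a': a→6 b→8
  n6 'aa': ·  [P1 ends]
  n7 'b': ·  [P2 ends]
  n8 'ab': a→9
  n9 'aba': ·  [P3 ends]

BFS fail/out derivation:
  n1('c'): parent n0 fail=0; on 'c' 0 → fail=0;  out ∅∪∅=∅
  n5('a'): parent n0 fail=0; on 'a' 0 → fail=0;  out ∅∪∅=∅
  n7('b'): parent n0 fail=0; on 'b' 0 → fail=0;  out {2}∪∅={2}
  n2('ca'): parent n1 fail=0; on 'a' 0 → fail=5;  out ∅∪∅=∅
  n6('aa'): parent n5 fail=0; on 'a' 0 → fail=5;  out {1}∪∅={1}
  n8('ab'): parent n5 fail=0; on 'b' 0 → fail=7;  out ∅∪{2}={2}
  n3('cab'): parent n2 fail=5; on 'b' 5 → fail=8;  out ∅∪{2}={2}
  n9('aba'): parent n8 fail=7; on 'a' 7→0 → fail=5;  out {3}∪∅={3}
  n4('caba'): parent n3 fail=8; on 'a' 8 → fail=9;  out {0}∪{3}={0,3}

Run:
i=0 'b': node 0→7  emit P2@[0:0]
i=1 'a': node 7→5 ·f
i=2 'b': node 5→8  emit P2@[2:2]
i=3 'b': node 8→7 ·f  emit P2@[3:3]
i=4 'b': node 7→7 ·f  emit P2@[4:4]
i=5 'b': node 7→7 ·f  emit P2@[5:5]
i=6 'a': node 7→5 ·f
i=7 'b': node 5→8  emit P2@[7:7]
i=8 'a': node 8→9  emit P3@[6:8]
i=9 'a': node 9→6 ·f  emit P1@[8:9]
i=10 'b': node 6→8 ·f  emit P2@[10:10]
i=11 'a': node 8→9  emit P3@[9:11]
i=12 'b': node 9→8 ·f  emit P2@[12:12]
i=13 'b': node 8→7 ·f  emit P2@[13:13]
i=14 'c': node 7→1 ·f
i=15 'c': node 1→1 ·f
i=16 'c': node 1→1 ·f
i=17 'c': node 1→1 ·f
i=18 'c': node 1→1 ·f
i=19 'c': node 1→1 ·f
i=20 'b': node 1→7 ·f  emit P2@[20:20]
i=21 'a': node 7→5 ·f
i=22 'b': node 5→8  emit P2@[22:22]
i=23 'c': node 8→1 ·f
i=24 'c': node 1→1 ·f
i=25 'c': node 1→1 ·f
i=26 'b': node 1→7 ·f  emit P2@[26:26]
i=27 'a': node 7→5 ·f
i=28 'b': node 5→8  emit P2@[28:28]
i=29 'a': node 8→9  emit P3@[27:29]
i=30 'c': node 9→1 ·f
i=31 'a': node 1→2
i=32 'c': node 2→1 ·f
i=33 'a': node 1→2
i=34 'b': node 2→3  emit P2@[34:34]
i=35 'a': node 3→4  emit P0@[32:35],P3@[33:35]
i=36 'c': node 4→1 ·f
i=37 'a': node 1→2
i=38 'a': node 2→6 ·f  emit P1@[37:38]
i=39 'a': node 6→6 ·f  emit P1@[38:39]
i=40 'a': node 6→6 ·f  emit P1@[39:40]
i=41 'a': node 6→6 ·f  emit P1@[40:41]
i=42 'c': node 6→1 ·f
i=43 'c': node 1→1 ·f
i=44 'c': node 1→1 ·f
i=45 'c': node 1→1 ·f
i=46 'a': node 1→2
i=47 'b': node 2→3  emit P2@[47:47]
i=48 'a': node 3→4  emit P0@[45:48],P3@[46:48]
i=49 'c': node 4→1 ·f
i=50 'a': node 1→2
i=51 'b': node 2→3  emit P2@[51:51]
i=52 'a': node 3→4  emit P0@[49:52],P3@[50:52]
i=53 'a': node 4→6 ·f  emit P1@[52:53]
i=54 'b': node 6→8 ·f  emit P2@[54:54]
i=55 'a': node 8→9  emit P3@[53:55]
i=56 'b': node 9→8 ·f  emit P2@[56:56]
i=57 'c': node 8→1 ·f
i=58 'c': node 1→1 ·f
i=59 'a': node 1→2
i=60 'b': node 2→3  emit P2@[60:60]
i=61 'a': node 3→4  emit P0@[58:61],P3@[59:61]
i=62 'b': node 4→8 ·f  emit P2@[62:62]
i=63 'c': node 8→1 ·f
i=64 'a': node 1→2
i=65 'b': node 2→3  emit P2@[65:65]
i=66 'a': node 3→4  emit P0@[63:66],P3@[64:66]
i=67 'a': node 4→6 ·f  emit P1@[66:67]
i=68 'a': node 6→6 ·f  emit P1@[67:68]
i=69 'c': node 6→1 ·f

All matches (sorted): [[0,2],[2,2],[3,2],[4,2],[5,2],[7,2],[8,3],[9,1],[10,2],[11,3],[12,2],[13,2],[20,2],[22,2],[26,2],[28,2],[29,3],[34,2],[35,0],[35,3],[38,1],[39,1],[40,1],[41,1],[47,2],[48,0],[48,3],[51,2],[52,0],[52,3],[53,1],[54,2],[55,3],[56,2],[60,2],[61,0],[61,3],[62,2],[65,2],[66,0],[66,3],[67,1],[68,1]]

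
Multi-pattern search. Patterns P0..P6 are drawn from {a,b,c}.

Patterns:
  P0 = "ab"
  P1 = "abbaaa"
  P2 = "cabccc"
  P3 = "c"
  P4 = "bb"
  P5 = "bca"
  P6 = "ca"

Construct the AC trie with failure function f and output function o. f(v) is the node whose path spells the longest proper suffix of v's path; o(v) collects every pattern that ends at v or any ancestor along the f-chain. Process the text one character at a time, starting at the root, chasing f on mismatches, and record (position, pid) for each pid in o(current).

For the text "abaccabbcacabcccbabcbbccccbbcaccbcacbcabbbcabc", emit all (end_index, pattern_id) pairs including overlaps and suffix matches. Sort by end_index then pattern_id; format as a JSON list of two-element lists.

Build:
Trie (insert patterns):
  n0 'ε': a→1 b→13 c→7
  n1 'a': b→2
  n2 'ab': b→3  [P0 ends]
  n3 'abb': a→4
  n4 'abba': a→5
  n5 'abbaa': a→6
  n6 'abbaaa': ·  [P1 ends]
  n7 'c': a→8  [P3 ends]
  n8 'ca': b→9  [P6 ends]
  n9 'cab': c→10
  n10 'cabc': c→11
  n11 'cabcc': c→12
  n12 'cabccc': ·  [P2 ends]
  n13 'b': b→14 c→15
  n14 'bb': ·  [P4 ends]
  n15 'bc': a→16
  n16 'bca': ·  [P5 ends]

Failure links (BFS by depth):
  n1('a'): parent n0 fail=0; on 'a' 0 → fail=0;  out ∅∪∅=∅
  n7('c'): parent n0 fail=0; on 'c' 0 → fail=0;  out {3}∪∅={3}
  n13('b'): parent n0 fail=0; on 'b' 0 → fail=0;  out ∅∪∅=∅
  n2('ab'): parent n1 fail=0; on 'b' 0 → fail=13;  out {0}∪∅={0}
  n8('ca'): parent n7 fail=0; on 'a' 0 → fail=1;  out {6}∪∅={6}
  n14('bb'): parent n13 fail=0; on 'b' 0 → fail=13;  out {4}∪∅={4}
  n15('bc'): parent n13 fail=0; on 'c' 0 → fail=7;  out ∅∪{3}={3}
  n3('abb'): parent n2 fail=13; on 'b' 13 → fail=14;  out ∅∪{4}={4}
  n9('cab'): parent n8 fail=1; on 'b' 1 → fail=2;  out ∅∪{0}={0}
  n16('bca'): parent n15 fail=7; on 'a' 7 → fail=8;  out {5}∪{6}={5,6}
  n4('abba'): parent n3 fail=14; on 'a' 14→13→0 → fail=1;  out ∅∪∅=∅
  n10('cabc'): parent n9 fail=2; on 'c' 2→13 → fail=15;  out ∅∪{3}={3}
  n5('abbaa'): parent n4 fail=1; on 'a' 1→0 → fail=1;  out ∅∪∅=∅
  n11('cabcc'): parent n10 fail=15; on 'c' 15→7→0 → fail=7;  out ∅∪{3}={3}
  n6('abbaaa'): parent n5 fail=1; on 'a' 1→0 → fail=1;  out {1}∪∅={1}
  n12('cabccc'): parent n11 fail=7; on 'c' 7→0 → fail=7;  out {2}∪{3}={2,3}

Run:
i=0 'a': node 0→1
i=1 'b': node 1→2  ** P0@[0:1]
i=2 'a': node 2→1 ·f
i=3 'c': node 1→7 ·f  ** P3@[3:3]
i=4 'c': node 7→7 ·f  ** P3@[4:4]
i=5 'a': node 7→8  ** P6@[4:5]
i=6 'b': node 8→9  ** P0@[5:6]
i=7 'b': node 9→3 ·f  ** P4@[6:7]
i=8 'c': node 3→15 ·f  ** P3@[8:8]
i=9 'a': node 15→16  ** P5@[7:9],P6@[8:9]
i=10 'c': node 16→7 ·f  ** P3@[10:10]
i=11 'a': node 7→8  ** P6@[10:11]
i=12 'b': node 8→9  ** P0@[11:12]
i=13 'c': node 9→10  ** P3@[13:13]
i=14 'c': node 10→11  ** P3@[14:14]
i=15 'c': node 11→12  ** P2@[10:15],P3@[15:15]
i=16 'b': node 12→13 ·f
i=17 'a': node 13→1 ·f
i=18 'b': node 1→2  ** P0@[17:18]
i=19 'c': node 2→15 ·f  ** P3@[19:19]
i=20 'b': node 15→13 ·f
i=21 'b': node 13→14  ** P4@[20:21]
i=22 'c': node 14→15 ·f  ** P3@[22:22]
i=23 'c': node 15→7 ·f  ** P3@[23:23]
i=24 'c': node 7→7 ·f  ** P3@[24:24]
i=25 'c': node 7→7 ·f  ** P3@[25:25]
i=26 'b': node 7→13 ·f
i=27 'b': node 13→14  ** P4@[26:27]
i=28 'c': node 14→15 ·f  ** P3@[28:28]
i=29 'a': node 15→16  ** P5@[27:29],P6@[28:29]
i=30 'c': node 16→7 ·f  ** P3@[30:30]
i=31 'c': node 7→7 ·f  ** P3@[31:31]
i=32 'b': node 7→13 ·f
i=33 'c': node 13→15  ** P3@[33:33]
i=34 'a': node 15→16  ** P5@[32:34],P6@[33:34]
i=35 'c': node 16→7 ·f  ** P3@[35:35]
i=36 'b': node 7→13 ·f
i=37 'c': node 13→15  ** P3@[37:37]
i=38 'a': node 15→16  ** P5@[36:38],P6@[37:38]
i=39 'b': node 16→9 ·f  ** P0@[38:39]
i=40 'b': node 9→3 ·f  ** P4@[39:40]
i=41 'b': node 3→14 ·f  ** P4@[40:41]
i=42 'c': node 14→15 ·f  ** P3@[42:42]
i=43 'a': node 15→16  ** P5@[41:43],P6@[42:43]
i=44 'b': node 16→9 ·f  ** P0@[43:44]
i=45 'c': node 9→10  ** P3@[45:45]

All matches (sorted): [[1,0],[3,3],[4,3],[5,6],[6,0],[7,4],[8,3],[9,5],[9,6],[10,3],[11,6],[12,0],[13,3],[14,3],[15,2],[15,3],[18,0],[19,3],[21,4],[22,3],[23,3],[24,3],[25,3],[27,4],[28,3],[29,5],[29,6],[30,3],[31,3],[33,3],[34,5],[34,6],[35,3],[37,3],[38,5],[38,6],[39,0],[40,4],[41,4],[42,3],[43,5],[43,6],[44,0],[45,3]]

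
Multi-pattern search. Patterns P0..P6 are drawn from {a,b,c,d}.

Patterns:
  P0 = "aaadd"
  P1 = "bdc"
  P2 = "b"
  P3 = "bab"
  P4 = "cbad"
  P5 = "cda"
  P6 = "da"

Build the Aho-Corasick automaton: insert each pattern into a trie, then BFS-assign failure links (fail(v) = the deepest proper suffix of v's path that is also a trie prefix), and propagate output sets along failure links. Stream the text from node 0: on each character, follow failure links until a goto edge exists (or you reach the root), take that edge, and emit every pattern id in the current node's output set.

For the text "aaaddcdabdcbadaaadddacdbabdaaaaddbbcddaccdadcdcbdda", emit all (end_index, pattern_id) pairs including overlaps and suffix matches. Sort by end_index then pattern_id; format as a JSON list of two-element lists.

Build automaton:
Trie (insert patterns):
  0='ε' goto a→1 b→6 c→11 d→17
  1='a' goto a→2
  2='aa' goto a→3
  3='aaa' goto d→4
  4='aaad' goto d→5
  5='aaadd' goto ·  ←P0
  6='b' goto a→9 d→7  ←P2
  7='bd' goto c→8
  8='bdc' goto ·  ←P1
  9='ba' goto b→10
  10='bab' goto ·  ←P3
  11='c' goto b→12 d→15
  12='cb' goto a→13
  13='cba' goto d→14
  14='cbad' goto ·  ←P4
  15='cd' goto a→16
  16='cda' goto ·  ←P5
  17='d' goto a→18
  18='da' goto ·  ←P6

BFS fail/out derivation:
  n1('a'): parent n0 fail=0; on 'a' 0 → fail=0;  out ∅∪∅=∅
  n6('b'): parent n0 fail=0; on 'b' 0 → fail=0;  out {2}∪∅={2}
  n11('c'): parent n0 fail=0; on 'c' 0 → fail=0;  out ∅∪∅=∅
  n17('d'): parent n0 fail=0; on 'd' 0 → fail=0;  out ∅∪∅=∅
  n2('aa'): parent n1 fail=0; on 'a' 0 → fail=1;  out ∅∪∅=∅
  n7('bd'): parent n6 fail=0; on 'd' 0 → fail=17;  out ∅∪∅=∅
  n9('ba'): parent n6 fail=0; on 'a' 0 → fail=1;  out ∅∪∅=∅
  n12('cb'): parent n11 fail=0; on 'b' 0 → fail=6;  out ∅∪{2}={2}
  n15('cd'): parent n11 fail=0; on 'd' 0 → fail=17;  out ∅∪∅=∅
  n18('da'): parent n17 fail=0; on 'a' 0 → fail=1;  out {6}∪∅={6}
  n3('aaa'): parent n2 fail=1; on 'a' 1 → fail=2;  out ∅∪∅=∅
  n8('bdc'): parent n7 fail=17; on 'c' 17→0 → fail=11;  out {1}∪∅={1}
  n10('bab'): parent n9 fail=1; on 'b' 1→0 → fail=6;  out {3}∪{2}={2,3}
  n13('cba'): parent n12 fail=6; on 'a' 6 → fail=9;  out ∅∪∅=∅
  n16('cda'): parent n15 fail=17; on 'a' 17 → fail=18;  out {5}∪{6}={5,6}
  n4('aaad'): parent n3 fail=2; on 'd' 2→1→0 → fail=17;  out ∅∪∅=∅
  n14('cbad'): parent n13 fail=9; on 'd' 9→1→0 → fail=17;  out {4}∪∅={4}
  n5('aaadd'): parent n4 fail=17; on 'd' 17→0 → fail=17;  out {0}∪∅={0}

Run:
pos 0 'a': at 1
pos 1 'a': at 2
pos 2 'a': at 3
pos 3 'd': at 4
pos 4 'd': at 5  → match P0@[0:4]
pos 5 'c': at 11 (via fail)
pos 6 'd': at 15
pos 7 'a': at 16  → match P5@[5:7],P6@[6:7]
pos 8 'b': at 6 (via fail)  → match P2@[8:8]
pos 9 'd': at 7
pos 10 'c': at 8  → match P1@[8:10]
pos 11 'b': at 12 (via fail)  → match P2@[11:11]
pos 12 'a': at 13
pos 13 'd': at 14  → match P4@[10:13]
pos 14 'a': at 18 (via fail)  → match P6@[13:14]
pos 15 'a': at 2 (via fail)
pos 16 'a': at 3
pos 17 'd': at 4
pos 18 'd': at 5  → match P0@[14:18]
pos 19 'd': at 17 (via fail)
pos 20 'a': at 18  → match P6@[19:20]
pos 21 'c': at 11 (via fail)
pos 22 'd': at 15
pos 23 'b': at 6 (via fail)  → match P2@[23:23]
pos 24 'a': at 9
pos 25 'b': at 10  → match P2@[25:25],P3@[23:25]
pos 26 'd': at 7 (via fail)
pos 27 'a': at 18 (via fail)  → match P6@[26:27]
pos 28 'a': at 2 (via fail)
pos 29 'a': at 3
pos 30 'a': at 3 (via fail)
pos 31 'd': at 4
pos 32 'd': at 5  → match P0@[28:32]
pos 33 'b': at 6 (via fail)  → match P2@[33:33]
pos 34 'b': at 6 (via fail)  → match P2@[34:34]
pos 35 'c': at 11 (via fail)
pos 36 'd': at 15
pos 37 'd': at 17 (via fail)
pos 38 'a': at 18  → match P6@[37:38]
pos 39 'c': at 11 (via fail)
pos 40 'c': at 11 (via fail)
pos 41 'd': at 15
pos 42 'a': at 16  → match P5@[40:42],P6@[41:42]
pos 43 'd': at 17 (via fail)
pos 44 'c': at 11 (via fail)
pos 45 'd': at 15
pos 46 'c': at 11 (via fail)
pos 47 'b': at 12  → match P2@[47:47]
pos 48 'd': at 7 (via fail)
pos 49 'd': at 17 (via fail)
pos 50 'a': at 18  → match P6@[49:50]

Result: [[4,0],[7,5],[7,6],[8,2],[10,1],[11,2],[13,4],[14,6],[18,0],[20,6],[23,2],[25,2],[25,3],[27,6],[32,0],[33,2],[34,2],[38,6],[42,5],[42,6],[47,2],[50,6]]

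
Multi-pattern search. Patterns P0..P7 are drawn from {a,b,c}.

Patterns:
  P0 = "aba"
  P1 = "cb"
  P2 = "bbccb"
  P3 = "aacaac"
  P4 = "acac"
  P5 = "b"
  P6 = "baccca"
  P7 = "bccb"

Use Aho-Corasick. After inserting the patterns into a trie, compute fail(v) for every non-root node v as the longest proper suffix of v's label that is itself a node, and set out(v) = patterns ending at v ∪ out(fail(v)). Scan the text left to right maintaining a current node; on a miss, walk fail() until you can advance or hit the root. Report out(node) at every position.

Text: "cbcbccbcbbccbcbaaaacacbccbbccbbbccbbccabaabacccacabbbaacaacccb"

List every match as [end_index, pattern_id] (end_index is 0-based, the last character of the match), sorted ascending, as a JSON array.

Construct AC machine:
Trie nodes:
  n0 'ε': a→1 b→6 c→4
  n1 'a': a→11 b→2 c→16
  n2 'ab': a→3
  n3 'aba': ·  [P0 ends]
  n4 'c': b→5
  n5 'cb': ·  [P1 ends]
  n6 'b': a→19 b→7 c→24  [P5 ends]
  n7 'bb': c→8
  n8 'bbc': c→9
  n9 'bbcc': b→10
  n10 'bbccb': ·  [P2 ends]
  n11 'aa': c→12
  n12 'aac': a→13
  n13 'aaca': a→14
  n14 'aacaa': c→15
  n15 'aacaac': ·  [P3 ends]
  n16 'ac': a→17
  n17 'aca': c→18
  n18 'acac': ·  [P4 ends]
  n19 'ba': c→20
  n20 'bac': c→21
  n21 'bacc': c→22
  n22 'baccc': a→23
  n23 'baccca': ·  [P6 ends]
  n24 'bc': c→25
  n25 'bcc': b→26
  n26 'bccb': ·  [P7 ends]

Failure links (BFS by depth):
  n1('a'): parent n0 fail=0; on 'a' 0 → fail=0;  out ∅∪∅=∅
  n4('c'): parent n0 fail=0; on 'c' 0 → fail=0;  out ∅∪∅=∅
  n6('b'): parent n0 fail=0; on 'b' 0 → fail=0;  out {5}∪∅={5}
  n2('ab'): parent n1 fail=0; on 'b' 0 → fail=6;  out ∅∪{5}={5}
  n5('cb'): parent n4 fail=0; on 'b' 0 → fail=6;  out {1}∪{5}={1,5}
  n7('bb'): parent n6 fail=0; on 'b' 0 → fail=6;  out ∅∪{5}={5}
  n11('aa'): parent n1 fail=0; on 'a' 0 → fail=1;  out ∅∪∅=∅
  n16('ac'): parent n1 fail=0; on 'c' 0 → fail=4;  out ∅∪∅=∅
  n19('ba'): parent n6 fail=0; on 'a' 0 → fail=1;  out ∅∪∅=∅
  n24('bc'): parent n6 fail=0; on 'c' 0 → fail=4;  out ∅∪∅=∅
  n3('aba'): parent n2 fail=6; on 'a' 6 → fail=19;  out {0}∪∅={0}
  n8('bbc'): parent n7 fail=6; on 'c' 6 → fail=24;  out ∅∪∅=∅
  n12('aac'): parent n11 fail=1; on 'c' 1 → fail=16;  out ∅∪∅=∅
  n17('aca'): parent n16 fail=4; on 'a' 4→0 → fail=1;  out ∅∪∅=∅
  n20('bac'): parent n19 fail=1; on 'c' 1 → fail=16;  out ∅∪∅=∅
  n25('bcc'): parent n24 fail=4; on 'c' 4→0 → fail=4;  out ∅∪∅=∅
  n9('bbcc'): parent n8 fail=24; on 'c' 24 → fail=25;  out ∅∪∅=∅
  n13('aaca'): parent n12 fail=16; on 'a' 16 → fail=17;  out ∅∪∅=∅
  n18('acac'): parent n17 fail=1; on 'c' 1 → fail=16;  out {4}∪∅={4}
  n21('bacc'): parent n20 fail=16; on 'c' 16→4→0 → fail=4;  out ∅∪∅=∅
  n26('bccb'): parent n25 fail=4; on 'b' 4 → fail=5;  out {7}∪{1,5}={1,5,7}
  n10('bbccb'): parent n9 fail=25; on 'b' 25 → fail=26;  out {2}∪{1,5,7}={1,2,5,7}
  n14('aacaa'): parent n13 fail=17; on 'a' 17→1 → fail=11;  out ∅∪∅=∅
  n22('baccc'): parent n21 fail=4; on 'c' 4→0 → fail=4;  out ∅∪∅=∅
  n15('aacaac'): parent n14 fail=11; on 'c' 11 → fail=12;  out {3}∪∅={3}
  n23('baccca'): parent n22 fail=4; on 'a' 4→0 → fail=1;  out {6}∪∅={6}

Scan:
pos 0 'c': at 4
pos 1 'b': at 5  emit P1@[0:1],P5@[1:1]
pos 2 'c': at 24 (fail-walked)
pos 3 'b': at 5 (fail-walked)  emit P1@[2:3],P5@[3:3]
pos 4 'c': at 24 (fail-walked)
pos 5 'c': at 25
pos 6 'b': at 26  emit P1@[5:6],P5@[6:6],P7@[3:6]
pos 7 'c': at 24 (fail-walked)
pos 8 'b': at 5 (fail-walked)  emit P1@[7:8],P5@[8:8]
pos 9 'b': at 7 (fail-walked)  emit P5@[9:9]
pos 10 'c': at 8
pos 11 'c': at 9
pos 12 'b': at 10  emit P1@[11:12],P2@[8:12],P5@[12:12],P7@[9:12]
pos 13 'c': at 24 (fail-walked)
pos 14 'b': at 5 (fail-walked)  emit P1@[13:14],P5@[14:14]
pos 15 'a': at 19 (fail-walked)
pos 16 'a': at 11 (fail-walked)
pos 17 'a': at 11 (fail-walked)
pos 18 'a': at 11 (fail-walked)
pos 19 'c': at 12
pos 20 'a': at 13
pos 21 'c': at 18 (fail-walked)  emit P4@[18:21]
pos 22 'b': at 5 (fail-walked)  emit P1@[21:22],P5@[22:22]
pos 23 'c': at 24 (fail-walked)
pos 24 'c': at 25
pos 25 'b': at 26  emit P1@[24:25],P5@[25:25],P7@[22:25]
pos 26 'b': at 7 (fail-walked)  emit P5@[26:26]
pos 27 'c': at 8
pos 28 'c': at 9
pos 29 'b': at 10  emit P1@[28:29],P2@[25:29],P5@[29:29],P7@[26:29]
pos 30 'b': at 7 (fail-walked)  emit P5@[30:30]
pos 31 'b': at 7 (fail-walked)  emit P5@[31:31]
pos 32 'c': at 8
pos 33 'c': at 9
pos 34 'b': at 10  emit P1@[33:34],P2@[30:34],P5@[34:34],P7@[31:34]
pos 35 'b': at 7 (fail-walked)  emit P5@[35:35]
pos 36 'c': at 8
pos 37 'c': at 9
pos 38 'a': at 1 (fail-walked)
pos 39 'b': at 2  emit P5@[39:39]
pos 40 'a': at 3  emit P0@[38:40]
pos 41 'a': at 11 (fail-walked)
pos 42 'b': at 2 (fail-walked)  emit P5@[42:42]
pos 43 'a': at 3  emit P0@[41:43]
pos 44 'c': at 20 (fail-walked)
pos 45 'c': at 21
pos 46 'c': at 22
pos 47 'a': at 23  emit P6@[42:47]
pos 48 'c': at 16 (fail-walked)
pos 49 'a': at 17
pos 50 'b': at 2 (fail-walked)  emit P5@[50:50]
pos 51 'b': at 7 (fail-walked)  emit P5@[51:51]
pos 52 'b': at 7 (fail-walked)  emit P5@[52:52]
pos 53 'a': at 19 (fail-walked)
pos 54 'a': at 11 (fail-walked)
pos 55 'c': at 12
pos 56 'a': at 13
pos 57 'a': at 14
pos 58 'c': at 15  emit P3@[53:58]
pos 59 'c': at 4 (fail-walked)
pos 60 'c': at 4 (fail-walked)
pos 61 'b': at 5  emit P1@[60:61],P5@[61:61]

All matches (sorted): [[1,1],[1,5],[3,1],[3,5],[6,1],[6,5],[6,7],[8,1],[8,5],[9,5],[12,1],[12,2],[12,5],[12,7],[14,1],[14,5],[21,4],[22,1],[22,5],[25,1],[25,5],[25,7],[26,5],[29,1],[29,2],[29,5],[29,7],[30,5],[31,5],[34,1],[34,2],[34,5],[34,7],[35,5],[39,5],[40,0],[42,5],[43,0],[47,6],[50,5],[51,5],[52,5],[58,3],[61,1],[61,5]]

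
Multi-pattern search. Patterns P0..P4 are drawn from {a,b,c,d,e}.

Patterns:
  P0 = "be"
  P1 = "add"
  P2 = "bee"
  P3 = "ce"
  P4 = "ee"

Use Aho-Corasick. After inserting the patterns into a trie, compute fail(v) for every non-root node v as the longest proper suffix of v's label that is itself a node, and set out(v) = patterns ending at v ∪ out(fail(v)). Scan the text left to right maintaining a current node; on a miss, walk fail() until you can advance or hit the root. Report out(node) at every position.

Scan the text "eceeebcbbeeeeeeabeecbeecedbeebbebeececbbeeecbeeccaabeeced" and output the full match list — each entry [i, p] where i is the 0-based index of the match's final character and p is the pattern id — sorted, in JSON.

Build automaton:
Trie nodes:
  0='ε' goto a→3 b→1 c→7 e→9
  1='b' goto e→2
  2='be' goto e→6  ←P0
  3='a' goto d→4
  4='ad' goto d→5
  5='add' goto ·  ←P1
  6='bee' goto ·  ←P2
  7='c' goto e→8
  8='ce' goto ·  ←P3
  9='e' goto e→10
  10='ee' goto ·  ←P4

BFS fail/out derivation:
  fail(1) 'b': from fail(0)=0 chase 'b': 0 ⇒ 0;  out=∅∪out(0)=∅
  fail(3) 'a': from fail(0)=0 chase 'a': 0 ⇒ 0;  out=∅∪out(0)=∅
  fail(7) 'c': from fail(0)=0 chase 'c': 0 ⇒ 0;  out=∅∪out(0)=∅
  fail(9) 'e': from fail(0)=0 chase 'e': 0 ⇒ 0;  out=∅∪out(0)=∅
  fail(2) 'be': from fail(1)=0 chase 'e': 0 ⇒ 9;  out={0}∪out(9)={0}
  fail(4) 'ad': from fail(3)=0 chase 'd': 0 ⇒ 0;  out=∅∪out(0)=∅
  fail(8) 'ce': from fail(7)=0 chase 'e': 0 ⇒ 9;  out={3}∪out(9)={3}
  fail(10) 'ee': from fail(9)=0 chase 'e': 0 ⇒ 9;  out={4}∪out(9)={4}
  fail(5) 'add': from fail(4)=0 chase 'd': 0 ⇒ 0;  out={1}∪out(0)={1}
  fail(6) 'bee': from fail(2)=9 chase 'e': 9 ⇒ 10;  out={2}∪out(10)={2,4}

Scan:
i=0 'e': node 0→9
i=1 'c': node 9→7 ·f
i=2 'e': node 7→8  emit P3@[1:2]
i=3 'e': node 8→10 ·f  emit P4@[2:3]
i=4 'e': node 10→10 ·f  emit P4@[3:4]
i=5 'b': node 10→1 ·f
i=6 'c': node 1→7 ·f
i=7 'b': node 7→1 ·f
i=8 'b': node 1→1 ·f
i=9 'e': node 1→2  emit P0@[8:9]
i=10 'e': node 2→6  emit P2@[8:10],P4@[9:10]
i=11 'e': node 6→10 ·f  emit P4@[10:11]
i=12 'e': node 10→10 ·f  emit P4@[11:12]
i=13 'e': node 10→10 ·f  emit P4@[12:13]
i=14 'e': node 10→10 ·f  emit P4@[13:14]
i=15 'a': node 10→3 ·f
i=16 'b': node 3→1 ·f
i=17 'e': node 1→2  emit P0@[16:17]
i=18 'e': node 2→6  emit P2@[16:18],P4@[17:18]
i=19 'c': node 6→7 ·f
i=20 'b': node 7→1 ·f
i=21 'e': node 1→2  emit P0@[20:21]
i=22 'e': node 2→6  emit P2@[20:22],P4@[21:22]
i=23 'c': node 6→7 ·f
i=24 'e': node 7→8  emit P3@[23:24]
i=25 'd': node 8→0 ·f
i=26 'b': node 0→1
i=27 'e': node 1→2  emit P0@[26:27]
i=28 'e': node 2→6  emit P2@[26:28],P4@[27:28]
i=29 'b': node 6→1 ·f
i=30 'b': node 1→1 ·f
i=31 'e': node 1→2  emit P0@[30:31]
i=32 'b': node 2→1 ·f
i=33 'e': node 1→2  emit P0@[32:33]
i=34 'e': node 2→6  emit P2@[32:34],P4@[33:34]
i=35 'c': node 6→7 ·f
i=36 'e': node 7→8  emit P3@[35:36]
i=37 'c': node 8→7 ·f
i=38 'b': node 7→1 ·f
i=39 'b': node 1→1 ·f
i=40 'e': node 1→2  emit P0@[39:40]
i=41 'e': node 2→6  emit P2@[39:41],P4@[40:41]
i=42 'e': node 6→10 ·f  emit P4@[41:42]
i=43 'c': node 10→7 ·f
i=44 'b': node 7→1 ·f
i=45 'e': node 1→2  emit P0@[44:45]
i=46 'e': node 2→6  emit P2@[44:46],P4@[45:46]
i=47 'c': node 6→7 ·f
i=48 'c': node 7→7 ·f
i=49 'a': node 7→3 ·f
i=50 'a': node 3→3 ·f
i=51 'b': node 3→1 ·f
i=52 'e': node 1→2  emit P0@[51:52]
i=53 'e': node 2→6  emit P2@[51:53],P4@[52:53]
i=54 'c': node 6→7 ·f
i=55 'e': node 7→8  emit P3@[54:55]
i=56 'd': node 8→0 ·f

All matches (sorted): [[2,3],[3,4],[4,4],[9,0],[10,2],[10,4],[11,4],[12,4],[13,4],[14,4],[17,0],[18,2],[18,4],[21,0],[22,2],[22,4],[24,3],[27,0],[28,2],[28,4],[31,0],[33,0],[34,2],[34,4],[36,3],[40,0],[41,2],[41,4],[42,4],[45,0],[46,2],[46,4],[52,0],[53,2],[53,4],[55,3]]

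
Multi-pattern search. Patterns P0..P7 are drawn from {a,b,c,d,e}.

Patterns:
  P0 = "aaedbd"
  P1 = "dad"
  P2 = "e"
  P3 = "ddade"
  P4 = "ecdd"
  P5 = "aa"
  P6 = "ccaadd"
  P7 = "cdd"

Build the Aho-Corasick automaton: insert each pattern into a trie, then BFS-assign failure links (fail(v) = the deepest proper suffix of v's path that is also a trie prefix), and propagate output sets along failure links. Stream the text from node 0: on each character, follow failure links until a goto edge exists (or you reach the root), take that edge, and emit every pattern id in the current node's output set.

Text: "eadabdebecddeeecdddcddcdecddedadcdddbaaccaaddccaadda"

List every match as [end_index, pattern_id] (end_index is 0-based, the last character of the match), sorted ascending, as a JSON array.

Construct AC machine:
Trie (insert patterns):
  n0 'ε': a→1 c→18 d→7 e→10
  n1 'a': a→2
  n2 'aa': e→3  [P5 ends]
  n3 'aae': d→4
  n4 'aaed': b→5
  n5 'aaedb': d→6
  n6 'aaedbd': ·  [P0 ends]
  n7 'd': a→8 d→11
  n8 'da': d→9
  n9 'dad': ·  [P1 ends]
  n10 'e': c→15  [P2 ends]
  n11 'dd': a→12
  n12 'dda': d→13
  n13 'ddad': e→14
  n14 'ddade': ·  [P3 ends]
  n15 'ec': d→16
  n16 'ecd': d→17
  n17 'ecdd': ·  [P4 ends]
  n18 'c': c→19 d→24
  n19 'cc': a→20
  n20 'cca': a→21
  n21 'ccaa': d→22
  n22 'ccaad': d→23
  n23 'ccaadd': ·  [P6 ends]
  n24 'cd': d→25
  n25 'cdd': ·  [P7 ends]

Failure links (BFS by depth):
  fail(1) 'a': from fail(0)=0 chase 'a': 0 ⇒ 0;  out=∅∪out(0)=∅
  fail(7) 'd': from fail(0)=0 chase 'd': 0 ⇒ 0;  out=∅∪out(0)=∅
  fail(10) 'e': from fail(0)=0 chase 'e': 0 ⇒ 0;  out={2}∪out(0)={2}
  fail(18) 'c': from fail(0)=0 chase 'c': 0 ⇒ 0;  out=∅∪out(0)=∅
  fail(2) 'aa': from fail(1)=0 chase 'a': 0 ⇒ 1;  out={5}∪out(1)={5}
  fail(8) 'da': from fail(7)=0 chase 'a': 0 ⇒ 1;  out=∅∪out(1)=∅
  fail(11) 'dd': from fail(7)=0 chase 'd': 0 ⇒ 7;  out=∅∪out(7)=∅
  fail(15) 'ec': from fail(10)=0 chase 'c': 0 ⇒ 18;  out=∅∪out(18)=∅
  fail(19) 'cc': from fail(18)=0 chase 'c': 0 ⇒ 18;  out=∅∪out(18)=∅
  fail(24) 'cd': from fail(18)=0 chase 'd': 0 ⇒ 7;  out=∅∪out(7)=∅
  fail(3) 'aae': from fail(2)=1 chase 'e': 1→0 ⇒ 10;  out=∅∪out(10)={2}
  fail(9) 'dad': from fail(8)=1 chase 'd': 1→0 ⇒ 7;  out={1}∪out(7)={1}
  fail(12) 'dda': from fail(11)=7 chase 'a': 7 ⇒ 8;  out=∅∪out(8)=∅
  fail(16) 'ecd': from fail(15)=18 chase 'd': 18 ⇒ 24;  out=∅∪out(24)=∅
  fail(20) 'cca': from fail(19)=18 chase 'a': 18→0 ⇒ 1;  out=∅∪out(1)=∅
  fail(25) 'cdd': from fail(24)=7 chase 'd': 7 ⇒ 11;  out={7}∪out(11)={7}
  fail(4) 'aaed': from fail(3)=10 chase 'd': 10→0 ⇒ 7;  out=∅∪out(7)=∅
  fail(13) 'ddad': from fail(12)=8 chase 'd': 8 ⇒ 9;  out=∅∪out(9)={1}
  fail(17) 'ecdd': from fail(16)=24 chase 'd': 24 ⇒ 25;  out={4}∪out(25)={4,7}
  fail(21) 'ccaa': from fail(20)=1 chase 'a': 1 ⇒ 2;  out=∅∪out(2)={5}
  fail(5) 'aaedb': from fail(4)=7 chase 'b': 7→0 ⇒ 0;  out=∅∪out(0)=∅
  fail(14) 'ddade': from fail(13)=9 chase 'e': 9→7→0 ⇒ 10;  out={3}∪out(10)={2,3}
  fail(22) 'ccaad': from fail(21)=2 chase 'd': 2→1→0 ⇒ 7;  out=∅∪out(7)=∅
  fail(6) 'aaedbd': from fail(5)=0 chase 'd': 0 ⇒ 7;  out={0}∪out(7)={0}
  fail(23) 'ccaadd': from fail(22)=7 chase 'd': 7 ⇒ 11;  out={6}∪out(11)={6}

Scan:
pos 0 'e': at 10  ** P2@[0:0]
pos 1 'a': at 1 (via fail)
pos 2 'd': at 7 (via fail)
pos 3 'a': at 8
pos 4 'b': at 0 (via fail)
pos 5 'd': at 7
pos 6 'e': at 10 (via fail)  ** P2@[6:6]
pos 7 'b': at 0 (via fail)
pos 8 'e': at 10  ** P2@[8:8]
pos 9 'c': at 15
pos 10 'd': at 16
pos 11 'd': at 17  ** P4@[8:11],P7@[9:11]
pos 12 'e': at 10 (via fail)  ** P2@[12:12]
pos 13 'e': at 10 (via fail)  ** P2@[13:13]
pos 14 'e': at 10 (via fail)  ** P2@[14:14]
pos 15 'c': at 15
pos 16 'd': at 16
pos 17 'd': at 17  ** P4@[14:17],P7@[15:17]
pos 18 'd': at 11 (via fail)
pos 19 'c': at 18 (via fail)
pos 20 'd': at 24
pos 21 'd': at 25  ** P7@[19:21]
pos 22 'c': at 18 (via fail)
pos 23 'd': at 24
pos 24 'e': at 10 (via fail)  ** P2@[24:24]
pos 25 'c': at 15
pos 26 'd': at 16
pos 27 'd': at 17  ** P4@[24:27],P7@[25:27]
pos 28 'e': at 10 (via fail)  ** P2@[28:28]
pos 29 'd': at 7 (via fail)
pos 30 'a': at 8
pos 31 'd': at 9  ** P1@[29:31]
pos 32 'c': at 18 (via fail)
pos 33 'd': at 24
pos 34 'd': at 25  ** P7@[32:34]
pos 35 'd': at 11 (via fail)
pos 36 'b': at 0 (via fail)
pos 37 'a': at 1
pos 38 'a': at 2  ** P5@[37:38]
pos 39 'c': at 18 (via fail)
pos 40 'c': at 19
pos 41 'a': at 20
pos 42 'a': at 21  ** P5@[41:42]
pos 43 'd': at 22
pos 44 'd': at 23  ** P6@[39:44]
pos 45 'c': at 18 (via fail)
pos 46 'c': at 19
pos 47 'a': at 20
pos 48 'a': at 21  ** P5@[47:48]
pos 49 'd': at 22
pos 50 'd': at 23  ** P6@[45:50]
pos 51 'a': at 12 (via fail)

Matches: [[0,2],[6,2],[8,2],[11,4],[11,7],[12,2],[13,2],[14,2],[17,4],[17,7],[21,7],[24,2],[27,4],[27,7],[28,2],[31,1],[34,7],[38,5],[42,5],[44,6],[48,5],[50,6]]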